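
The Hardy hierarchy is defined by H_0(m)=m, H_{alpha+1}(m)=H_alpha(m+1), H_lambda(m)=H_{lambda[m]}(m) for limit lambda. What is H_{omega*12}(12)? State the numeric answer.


H_{omega*12}(12):
For the Hardy hierarchy, H_{omega*k}(n) = 2^k * n.
2^12 = 4096.
4096 * 12 = 49152

49152


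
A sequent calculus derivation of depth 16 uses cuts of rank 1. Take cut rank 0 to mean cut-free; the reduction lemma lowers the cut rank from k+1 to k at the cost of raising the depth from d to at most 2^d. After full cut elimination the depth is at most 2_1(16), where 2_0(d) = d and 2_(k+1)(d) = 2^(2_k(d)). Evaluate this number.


Each rank reduction sends depth d to at most 2^d; cut rank r needs r reductions.
2_0(16) = 16
2_1(16) = 2^16 = 65536
Cut-free depth bound = 65536

65536


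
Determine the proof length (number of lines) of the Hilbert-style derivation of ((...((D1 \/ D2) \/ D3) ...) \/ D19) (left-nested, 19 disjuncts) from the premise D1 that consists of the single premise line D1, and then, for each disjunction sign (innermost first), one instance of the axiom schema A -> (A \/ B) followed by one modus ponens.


Building the left-nested 19-ary disjunction from D1:
- 1 premise line (D1)
- 19 disjuncts means 18 disjunction signs; each needs 1 axiom instance + 1 MP = 2 lines: 2 * 18 = 36
Total = 1 + 36 = 37 lines.

37


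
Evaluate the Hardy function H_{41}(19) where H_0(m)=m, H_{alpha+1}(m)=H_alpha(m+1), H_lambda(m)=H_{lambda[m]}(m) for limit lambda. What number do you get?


H_41(19):
For finite ordinals k, H_k(n) = n + k (each successor step adds 1).
H_41(19) = 19 + 41 = 60

60


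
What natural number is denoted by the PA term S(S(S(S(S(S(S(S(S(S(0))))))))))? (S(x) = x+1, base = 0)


Counting successors applied to 0:
10 applications of S to 0 = 10

10


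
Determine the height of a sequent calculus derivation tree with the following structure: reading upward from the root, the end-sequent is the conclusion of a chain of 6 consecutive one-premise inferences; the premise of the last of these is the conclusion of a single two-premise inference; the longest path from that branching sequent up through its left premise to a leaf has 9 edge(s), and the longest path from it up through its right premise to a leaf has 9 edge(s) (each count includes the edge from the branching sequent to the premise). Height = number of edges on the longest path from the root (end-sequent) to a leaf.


Longest path through the left premise: 9 edges (measured from the branching sequent)
Longest path through the right premise: 9 edges
Height of the subtree rooted at the branching sequent: max(9, 9) = 9
The branching sequent sits 6 edges above the root (the chain of one-premise inferences), so height = 9 + 6 = 15

15


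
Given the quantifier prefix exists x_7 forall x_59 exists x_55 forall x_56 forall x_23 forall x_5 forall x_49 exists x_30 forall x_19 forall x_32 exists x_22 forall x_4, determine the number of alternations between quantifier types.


Walk the prefix and count type changes:
  position 1: exists -> forall <-- alternation
  position 2: forall -> exists <-- alternation
  position 3: exists -> forall <-- alternation
  position 4: forall -> forall
  position 5: forall -> forall
  position 6: forall -> forall
  position 7: forall -> exists <-- alternation
  position 8: exists -> forall <-- alternation
  position 9: forall -> forall
  position 10: forall -> exists <-- alternation
  position 11: exists -> forall <-- alternation
Total alternations = 7

7


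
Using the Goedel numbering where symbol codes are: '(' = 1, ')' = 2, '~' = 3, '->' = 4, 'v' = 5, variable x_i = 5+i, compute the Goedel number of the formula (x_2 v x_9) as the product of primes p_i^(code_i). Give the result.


Formula: (x_2 v x_9)
Symbol codes: [1, 7, 5, 14, 2]
Primes: [2, 3, 5, 7, 11]
p_1^1 = 2^1 = 2
p_2^7 = 3^7 = 2187
p_3^5 = 5^5 = 3125
p_4^14 = 7^14 = 678223072849
p_5^2 = 11^2 = 121
Product = 1121725856867577018750

1121725856867577018750


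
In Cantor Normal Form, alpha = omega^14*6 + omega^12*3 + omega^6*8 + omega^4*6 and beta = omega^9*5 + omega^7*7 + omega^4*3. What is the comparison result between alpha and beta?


Compare term by term from highest exponent:
alpha = omega^14*6 + omega^12*3 + omega^6*8 + omega^4*6
beta = omega^9*5 + omega^7*7 + omega^4*3
Term 1: alpha has omega^14*6, beta has omega^9*5
Term 2: alpha has omega^12*3, beta has omega^7*7
Term 3: alpha has omega^6*8, beta has omega^4*3
Term 4: alpha has omega^4*6, beta has omega^0*0
Result: alpha > beta

alpha > beta


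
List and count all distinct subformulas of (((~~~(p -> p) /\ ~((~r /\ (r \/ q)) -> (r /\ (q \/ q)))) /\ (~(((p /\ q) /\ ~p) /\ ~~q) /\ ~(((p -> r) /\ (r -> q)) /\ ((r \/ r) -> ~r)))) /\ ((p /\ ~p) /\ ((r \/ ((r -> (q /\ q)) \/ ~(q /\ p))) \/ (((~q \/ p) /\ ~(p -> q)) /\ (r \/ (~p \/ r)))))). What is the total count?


Formula: (((~~~(p -> p) /\ ~((~r /\ (r \/ q)) -> (r /\ (q \/ q)))) /\ (~(((p /\ q) /\ ~p) /\ ~~q) /\ ~(((p -> r) /\ (r -> q)) /\ ((r \/ r) -> ~r)))) /\ ((p /\ ~p) /\ ((r \/ ((r -> (q /\ q)) \/ ~(q /\ p))) \/ (((~q \/ p) /\ ~(p -> q)) /\ (r \/ (~p \/ r))))))
Subformulas found:
  1. r
  2. p
  3. q
  4. ~p
  5. ~r
  6. ~q
  7. ~~q
  8. (r -> q)
  9. (q /\ p)
  10. (p /\ q)
  11. (q /\ q)
  12. (r \/ r)
  13. (p -> p)
  14. (p -> q)
  15. (p -> r)
  16. (r \/ q)
  17. (q \/ q)
  18. ~(p -> p)
  19. (p /\ ~p)
  20. ~(p -> q)
  21. ~(q /\ p)
  22. (~p \/ r)
  23. (~q \/ p)
  24. ~~(p -> p)
  25. ~~~(p -> p)
  26. (r -> (q /\ q))
  27. (r /\ (q \/ q))
  28. ((p /\ q) /\ ~p)
  29. (~r /\ (r \/ q))
  30. ((r \/ r) -> ~r)
  31. (r \/ (~p \/ r))
  32. ((p -> r) /\ (r -> q))
  33. ((~q \/ p) /\ ~(p -> q))
  34. (((p /\ q) /\ ~p) /\ ~~q)
  35. ~(((p /\ q) /\ ~p) /\ ~~q)
  36. ((r -> (q /\ q)) \/ ~(q /\ p))
  37. (r \/ ((r -> (q /\ q)) \/ ~(q /\ p)))
  38. ((~r /\ (r \/ q)) -> (r /\ (q \/ q)))
  39. ~((~r /\ (r \/ q)) -> (r /\ (q \/ q)))
  40. (((p -> r) /\ (r -> q)) /\ ((r \/ r) -> ~r))
  41. ~(((p -> r) /\ (r -> q)) /\ ((r \/ r) -> ~r))
  42. (((~q \/ p) /\ ~(p -> q)) /\ (r \/ (~p \/ r)))
  43. (~~~(p -> p) /\ ~((~r /\ (r \/ q)) -> (r /\ (q \/ q))))
  44. (~(((p /\ q) /\ ~p) /\ ~~q) /\ ~(((p -> r) /\ (r -> q)) /\ ((r \/ r) -> ~r)))
  45. ((r \/ ((r -> (q /\ q)) \/ ~(q /\ p))) \/ (((~q \/ p) /\ ~(p -> q)) /\ (r \/ (~p \/ r))))
  46. ((p /\ ~p) /\ ((r \/ ((r -> (q /\ q)) \/ ~(q /\ p))) \/ (((~q \/ p) /\ ~(p -> q)) /\ (r \/ (~p \/ r)))))
  47. ((~~~(p -> p) /\ ~((~r /\ (r \/ q)) -> (r /\ (q \/ q)))) /\ (~(((p /\ q) /\ ~p) /\ ~~q) /\ ~(((p -> r) /\ (r -> q)) /\ ((r \/ r) -> ~r))))
  48. (((~~~(p -> p) /\ ~((~r /\ (r \/ q)) -> (r /\ (q \/ q)))) /\ (~(((p /\ q) /\ ~p) /\ ~~q) /\ ~(((p -> r) /\ (r -> q)) /\ ((r \/ r) -> ~r)))) /\ ((p /\ ~p) /\ ((r \/ ((r -> (q /\ q)) \/ ~(q /\ p))) \/ (((~q \/ p) /\ ~(p -> q)) /\ (r \/ (~p \/ r))))))
Total distinct subformulas = 48

48


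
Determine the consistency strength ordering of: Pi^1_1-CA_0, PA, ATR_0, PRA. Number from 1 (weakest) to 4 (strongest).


Ordering by consistency strength:
1. PRA
2. PA
3. ATR_0
4. Pi^1_1-CA_0


Pi^1_1-CA_0=4, PA=2, ATR_0=3, PRA=1


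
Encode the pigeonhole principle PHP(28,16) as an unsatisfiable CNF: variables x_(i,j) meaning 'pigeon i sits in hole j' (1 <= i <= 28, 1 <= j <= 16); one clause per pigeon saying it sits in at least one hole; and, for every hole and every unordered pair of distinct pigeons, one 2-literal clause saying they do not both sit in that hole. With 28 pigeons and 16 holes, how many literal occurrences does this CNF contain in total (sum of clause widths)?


PHP(28,16): 28 pigeons, 16 holes, 28*16 = 448 variables.
- pigeon clauses: one per pigeon -> 28 clauses of width 16 -> 448 literals
- hole clauses: 16 holes * C(28,2) = 16 * 378 -> 6048 clauses of width 2 -> 12096 literals
Total literal occurrences = 448 + 12096 = 12544

12544


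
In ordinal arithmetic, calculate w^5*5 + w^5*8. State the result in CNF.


Ordinal addition w^5*5 + w^5*8:
Both terms have the same exponent 5.
w^e*c + w^e*d = w^e*(c+d).
Result = w^5*(5+8) = w^5*13

w^5*13


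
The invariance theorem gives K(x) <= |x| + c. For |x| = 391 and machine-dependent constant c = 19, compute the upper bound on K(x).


K(x) <= |x| + c = 391 + 19 = 410

410


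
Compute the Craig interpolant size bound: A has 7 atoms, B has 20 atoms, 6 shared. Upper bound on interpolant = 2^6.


Shared atoms = 6
Craig interpolant size bound = 2^6
= 64

64


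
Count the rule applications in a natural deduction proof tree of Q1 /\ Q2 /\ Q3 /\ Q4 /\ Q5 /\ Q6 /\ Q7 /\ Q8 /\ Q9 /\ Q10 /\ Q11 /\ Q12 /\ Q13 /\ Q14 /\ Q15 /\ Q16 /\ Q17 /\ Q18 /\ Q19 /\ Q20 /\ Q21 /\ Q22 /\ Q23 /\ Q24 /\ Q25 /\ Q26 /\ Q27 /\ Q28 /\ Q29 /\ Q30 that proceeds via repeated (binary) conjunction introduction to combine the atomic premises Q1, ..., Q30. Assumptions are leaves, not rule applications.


The target conjunction has 30 conjuncts, i.e. 29 binary /\ connectives.
Each conjunction-intro joins two pieces, so 30 atoms require 30-1 = 29 applications.
Total inference nodes = 29

29


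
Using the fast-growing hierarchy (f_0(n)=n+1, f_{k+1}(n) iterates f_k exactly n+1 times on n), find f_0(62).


f_0(62) = 62 + 1 = 63

63


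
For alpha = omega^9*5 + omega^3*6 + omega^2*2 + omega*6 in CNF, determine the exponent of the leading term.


CNF: omega^9*5 + omega^3*6 + omega^2*2 + omega*6
The leading term is omega^9*5, which has exponent 9.

9


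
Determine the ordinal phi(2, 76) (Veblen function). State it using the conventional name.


phi(2, 76):
phi(2, beta) = zeta_beta (the beta-th zeta number, fixed point of epsilon).
phi(2, 76) = zeta_76

zeta_76


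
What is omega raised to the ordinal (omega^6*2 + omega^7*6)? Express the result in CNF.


omega^(omega^6*2 + omega^7*6):
In ordinal addition a term is absorbed by a following term of strictly larger exponent: 6 < 7, so omega^6*2 + omega^7*6 = omega^7*6.
omega raised to a CNF ordinal is a single CNF term: Result = omega^(omega^7*6)

omega^(omega^7*6)


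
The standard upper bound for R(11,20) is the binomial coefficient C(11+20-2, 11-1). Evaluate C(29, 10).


R(11,20) <= C(11+20-2, 11-1) = C(29, 10)
C(29, 10) = 29! / (10! * 19!)
= 20030010

20030010


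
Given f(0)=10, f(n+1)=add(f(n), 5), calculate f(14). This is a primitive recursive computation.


f(0) = 10
f(1) = add(f(0), 5) = add(10, 5) = 15
f(2) = add(f(1), 5) = add(15, 5) = 20
f(3) = add(f(2), 5) = add(20, 5) = 25
f(4) = add(f(3), 5) = add(25, 5) = 30
f(5) = add(f(4), 5) = add(30, 5) = 35
f(6) = add(f(5), 5) = add(35, 5) = 40
f(7) = add(f(6), 5) = add(40, 5) = 45
f(8) = add(f(7), 5) = add(45, 5) = 50
f(9) = add(f(8), 5) = add(50, 5) = 55
f(10) = add(f(9), 5) = add(55, 5) = 60
f(11) = add(f(10), 5) = add(60, 5) = 65
f(12) = add(f(11), 5) = add(65, 5) = 70
f(13) = add(f(12), 5) = add(70, 5) = 75
f(14) = add(f(13), 5) = add(75, 5) = 80


80


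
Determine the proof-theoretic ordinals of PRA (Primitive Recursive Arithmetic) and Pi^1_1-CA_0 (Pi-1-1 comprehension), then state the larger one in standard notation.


Proof-theoretic ordinal of PRA (Primitive Recursive Arithmetic): omega^omega
Proof-theoretic ordinal of Pi^1_1-CA_0 (Pi-1-1 comprehension): psi_0(Omega_omega)
Comparing: omega^omega < psi_0(Omega_omega).
The larger ordinal is psi_0(Omega_omega) (from Pi^1_1-CA_0 (Pi-1-1 comprehension)).

psi_0(Omega_omega)


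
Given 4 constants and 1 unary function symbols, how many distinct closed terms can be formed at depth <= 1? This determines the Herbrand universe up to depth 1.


Herbrand terms by depth:
Depth 0: 4 constants
Depth 1: 4 new terms (running total: 8)
Total distinct ground terms = 8

8


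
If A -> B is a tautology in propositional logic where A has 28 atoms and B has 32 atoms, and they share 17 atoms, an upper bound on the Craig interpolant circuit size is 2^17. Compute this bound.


Shared atoms = 17
Craig interpolant size bound = 2^17
= 131072

131072


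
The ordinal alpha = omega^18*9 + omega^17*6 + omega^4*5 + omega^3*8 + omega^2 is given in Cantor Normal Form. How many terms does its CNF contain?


CNF: omega^18*9 + omega^17*6 + omega^4*5 + omega^3*8 + omega^2
Count the summands separated by '+':
  term 1: omega^18*9
  term 2: omega^17*6
  term 3: omega^4*5
  term 4: omega^3*8
  term 5: omega^2
Total terms = 5

5


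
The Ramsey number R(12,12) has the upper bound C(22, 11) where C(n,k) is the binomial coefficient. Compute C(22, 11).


R(12,12) <= C(12+12-2, 12-1) = C(22, 11)
C(22, 11) = 22! / (11! * 11!)
= 705432

705432


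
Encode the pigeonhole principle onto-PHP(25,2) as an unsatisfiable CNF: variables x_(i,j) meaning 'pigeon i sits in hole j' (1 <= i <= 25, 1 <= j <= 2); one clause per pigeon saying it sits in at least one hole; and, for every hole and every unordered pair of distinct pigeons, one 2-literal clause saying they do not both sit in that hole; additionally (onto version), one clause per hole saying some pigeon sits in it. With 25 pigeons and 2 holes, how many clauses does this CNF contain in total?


onto-PHP(25,2): 25 pigeons, 2 holes, 25*2 = 50 variables.
- pigeon clauses: one per pigeon -> 25 clauses
- hole clauses: 2 holes * C(25,2) = 2 * 300 -> 600 clauses
- onto clauses: one per hole -> 2 clauses
Total clauses = 25 + 600 + 2 = 627

627


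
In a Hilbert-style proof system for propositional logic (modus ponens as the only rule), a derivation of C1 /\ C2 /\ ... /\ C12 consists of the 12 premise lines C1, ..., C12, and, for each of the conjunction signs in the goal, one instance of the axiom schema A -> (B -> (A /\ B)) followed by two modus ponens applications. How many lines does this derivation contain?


Conjoining 12 premises:
- 12 premise lines
- the goal has 11 conjunction signs; each costs 1 axiom instance + 2 MP = 3 lines: 3 * 11 = 33
Total = 12 + 33 = 45 lines.

45


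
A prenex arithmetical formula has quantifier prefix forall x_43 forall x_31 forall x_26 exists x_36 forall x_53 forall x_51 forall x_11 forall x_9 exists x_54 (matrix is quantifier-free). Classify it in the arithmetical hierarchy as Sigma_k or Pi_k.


Leading quantifier is forall, so the class is Pi.
Number of quantifier blocks = alternations + 1 = 3 + 1 = 4.
Classification: Pi_4

Pi_4


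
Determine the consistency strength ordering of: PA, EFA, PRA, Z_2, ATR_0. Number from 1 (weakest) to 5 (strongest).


Ordering by consistency strength:
1. EFA
2. PRA
3. PA
4. ATR_0
5. Z_2


PA=3, EFA=1, PRA=2, Z_2=5, ATR_0=4


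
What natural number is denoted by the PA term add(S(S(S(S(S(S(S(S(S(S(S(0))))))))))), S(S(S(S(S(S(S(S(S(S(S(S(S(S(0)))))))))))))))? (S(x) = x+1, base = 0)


add(S^11(0), S^14(0)):
S^11(0) = 11
S^14(0) = 14
11 + 14 = 25

25


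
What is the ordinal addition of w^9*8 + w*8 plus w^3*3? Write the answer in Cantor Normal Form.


Ordinal addition (w^9*8 + w*8) + w^3*3:
alpha's leading term has exponent 9 > beta's exponent 3, so it survives.
alpha's tail term has exponent 1 < beta's exponent 3, so it is absorbed by beta.
In ordinal addition, any term followed by a strictly larger-exponent term is absorbed.
Result = w^9*8 + w^3*3

w^9*8 + w^3*3


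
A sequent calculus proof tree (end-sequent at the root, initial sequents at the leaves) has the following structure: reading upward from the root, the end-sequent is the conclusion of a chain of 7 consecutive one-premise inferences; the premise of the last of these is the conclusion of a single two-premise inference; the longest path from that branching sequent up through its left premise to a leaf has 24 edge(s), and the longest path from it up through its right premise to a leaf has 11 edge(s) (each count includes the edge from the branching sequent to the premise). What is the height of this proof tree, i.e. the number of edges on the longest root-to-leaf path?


Longest path through the left premise: 24 edges (measured from the branching sequent)
Longest path through the right premise: 11 edges
Height of the subtree rooted at the branching sequent: max(24, 11) = 24
The branching sequent sits 7 edges above the root (the chain of one-premise inferences), so height = 24 + 7 = 31

31


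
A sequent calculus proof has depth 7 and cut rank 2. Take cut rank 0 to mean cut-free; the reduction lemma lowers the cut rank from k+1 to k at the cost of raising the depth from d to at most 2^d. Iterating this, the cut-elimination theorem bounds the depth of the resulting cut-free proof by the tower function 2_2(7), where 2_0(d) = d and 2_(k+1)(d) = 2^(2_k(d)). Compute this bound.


Each rank reduction sends depth d to at most 2^d; cut rank r needs r reductions.
2_0(7) = 7
2_1(7) = 2^7 = 128
2_2(7) = 2^128 = 340282366920938463463374607431768211456
Cut-free depth bound = 340282366920938463463374607431768211456

340282366920938463463374607431768211456


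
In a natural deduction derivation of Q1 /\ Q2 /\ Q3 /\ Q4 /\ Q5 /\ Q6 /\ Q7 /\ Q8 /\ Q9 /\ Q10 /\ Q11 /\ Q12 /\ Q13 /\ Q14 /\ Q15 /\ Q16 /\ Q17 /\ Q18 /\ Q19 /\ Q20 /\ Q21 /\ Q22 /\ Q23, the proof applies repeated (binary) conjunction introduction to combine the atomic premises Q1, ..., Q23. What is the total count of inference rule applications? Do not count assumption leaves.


The target conjunction has 23 conjuncts, i.e. 22 binary /\ connectives.
Each conjunction-intro joins two pieces, so 23 atoms require 23-1 = 22 applications.
Total inference nodes = 22

22


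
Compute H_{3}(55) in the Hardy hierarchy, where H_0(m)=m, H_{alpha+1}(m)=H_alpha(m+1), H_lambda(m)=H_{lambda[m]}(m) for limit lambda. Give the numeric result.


H_3(55):
For finite ordinals k, H_k(n) = n + k (each successor step adds 1).
H_3(55) = 55 + 3 = 58

58


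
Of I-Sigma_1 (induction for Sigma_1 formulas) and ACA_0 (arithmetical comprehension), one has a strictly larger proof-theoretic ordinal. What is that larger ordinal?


Proof-theoretic ordinal of I-Sigma_1 (induction for Sigma_1 formulas): omega^omega
Proof-theoretic ordinal of ACA_0 (arithmetical comprehension): epsilon_0
Comparing: omega^omega < epsilon_0.
The larger ordinal is epsilon_0 (from ACA_0 (arithmetical comprehension)).

epsilon_0


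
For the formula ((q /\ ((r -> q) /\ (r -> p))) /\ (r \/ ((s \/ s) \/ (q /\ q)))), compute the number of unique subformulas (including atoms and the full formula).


Formula: ((q /\ ((r -> q) /\ (r -> p))) /\ (r \/ ((s \/ s) \/ (q /\ q))))
Subformulas found:
  1. q
  2. s
  3. r
  4. p
  5. (r -> q)
  6. (s \/ s)
  7. (r -> p)
  8. (q /\ q)
  9. ((r -> q) /\ (r -> p))
  10. ((s \/ s) \/ (q /\ q))
  11. (r \/ ((s \/ s) \/ (q /\ q)))
  12. (q /\ ((r -> q) /\ (r -> p)))
  13. ((q /\ ((r -> q) /\ (r -> p))) /\ (r \/ ((s \/ s) \/ (q /\ q))))
Total distinct subformulas = 13

13


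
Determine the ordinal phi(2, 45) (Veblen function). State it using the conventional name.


phi(2, 45):
phi(2, beta) = zeta_beta (the beta-th zeta number, fixed point of epsilon).
phi(2, 45) = zeta_45

zeta_45


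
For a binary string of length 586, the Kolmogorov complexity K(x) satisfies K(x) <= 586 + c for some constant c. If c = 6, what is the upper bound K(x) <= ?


K(x) <= |x| + c = 586 + 6 = 592

592


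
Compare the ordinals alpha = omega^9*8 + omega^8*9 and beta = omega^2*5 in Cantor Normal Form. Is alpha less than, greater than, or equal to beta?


Compare term by term from highest exponent:
alpha = omega^9*8 + omega^8*9
beta = omega^2*5
Term 1: alpha has omega^9*8, beta has omega^2*5
Term 2: alpha has omega^8*9, beta has omega^0*0
Result: alpha > beta

alpha > beta


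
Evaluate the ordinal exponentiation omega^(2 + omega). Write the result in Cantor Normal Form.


omega^(2 + omega):
In ordinal addition a term is absorbed by a following term of strictly larger exponent: 0 < 1, so 2 + omega = omega.
omega raised to a CNF ordinal is a single CNF term: Result = omega^omega

omega^omega


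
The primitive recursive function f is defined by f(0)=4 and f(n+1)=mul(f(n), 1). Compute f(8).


f(0) = 4
f(1) = mul(f(0), 1) = mul(4, 1) = 4
f(2) = mul(f(1), 1) = mul(4, 1) = 4
f(3) = mul(f(2), 1) = mul(4, 1) = 4
f(4) = mul(f(3), 1) = mul(4, 1) = 4
f(5) = mul(f(4), 1) = mul(4, 1) = 4
f(6) = mul(f(5), 1) = mul(4, 1) = 4
f(7) = mul(f(6), 1) = mul(4, 1) = 4
f(8) = mul(f(7), 1) = mul(4, 1) = 4


4


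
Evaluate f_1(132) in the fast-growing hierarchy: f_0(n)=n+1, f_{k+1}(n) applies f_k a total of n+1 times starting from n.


f_1(132) = f_0^133(132)
f_0 adds 1 each time, applied 133 times.
f_1(132) = 132 + 133 = 265

265


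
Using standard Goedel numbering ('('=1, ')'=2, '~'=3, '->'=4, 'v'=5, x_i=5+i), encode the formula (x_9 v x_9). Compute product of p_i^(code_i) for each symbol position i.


Formula: (x_9 v x_9)
Symbol codes: [1, 14, 5, 14, 2]
Primes: [2, 3, 5, 7, 11]
p_1^1 = 2^1 = 2
p_2^14 = 3^14 = 4782969
p_3^5 = 5^5 = 3125
p_4^14 = 7^14 = 678223072849
p_5^2 = 11^2 = 121
Product = 2453214448969390940006250

2453214448969390940006250


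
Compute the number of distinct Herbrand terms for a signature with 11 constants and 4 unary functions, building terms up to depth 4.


Herbrand terms by depth:
Depth 0: 11 constants
Depth 1: 44 new terms (running total: 55)
Depth 2: 176 new terms (running total: 231)
Depth 3: 704 new terms (running total: 935)
Depth 4: 2816 new terms (running total: 3751)
Total distinct ground terms = 3751

3751


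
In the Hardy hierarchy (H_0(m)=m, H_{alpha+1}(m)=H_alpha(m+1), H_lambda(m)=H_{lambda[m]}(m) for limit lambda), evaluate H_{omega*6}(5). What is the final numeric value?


H_{omega*6}(5):
For the Hardy hierarchy, H_{omega*k}(n) = 2^k * n.
2^6 = 64.
64 * 5 = 320

320


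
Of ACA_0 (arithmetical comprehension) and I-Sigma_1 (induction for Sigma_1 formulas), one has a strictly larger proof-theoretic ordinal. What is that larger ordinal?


Proof-theoretic ordinal of ACA_0 (arithmetical comprehension): epsilon_0
Proof-theoretic ordinal of I-Sigma_1 (induction for Sigma_1 formulas): omega^omega
Comparing: omega^omega < epsilon_0.
The larger ordinal is epsilon_0 (from ACA_0 (arithmetical comprehension)).

epsilon_0


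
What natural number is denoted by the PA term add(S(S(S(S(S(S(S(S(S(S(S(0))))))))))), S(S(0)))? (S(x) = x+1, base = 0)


add(S^11(0), S^2(0)):
S^11(0) = 11
S^2(0) = 2
11 + 2 = 13

13


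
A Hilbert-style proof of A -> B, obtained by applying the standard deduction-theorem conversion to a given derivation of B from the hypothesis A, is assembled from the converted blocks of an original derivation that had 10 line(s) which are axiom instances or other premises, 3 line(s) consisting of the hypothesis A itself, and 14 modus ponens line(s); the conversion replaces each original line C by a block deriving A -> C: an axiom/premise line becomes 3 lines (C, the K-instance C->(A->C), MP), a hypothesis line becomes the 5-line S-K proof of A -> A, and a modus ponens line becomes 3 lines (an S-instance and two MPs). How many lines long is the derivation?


Deduction-theorem conversion, block by block:
- 10 axiom/premise lines -> 3 lines each = 30
- 3 hypothesis lines -> 5 lines each (identity proof A->A) = 15
- 14 MP lines -> 3 lines each (S-instance, MP, MP) = 42
Total = 30 + 15 + 42 = 87 lines.

87


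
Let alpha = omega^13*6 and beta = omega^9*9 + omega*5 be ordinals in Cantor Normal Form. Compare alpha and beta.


Compare term by term from highest exponent:
alpha = omega^13*6
beta = omega^9*9 + omega*5
Term 1: alpha has omega^13*6, beta has omega^9*9
Term 2: alpha has omega^0*0, beta has omega^1*5
Result: alpha > beta

alpha > beta


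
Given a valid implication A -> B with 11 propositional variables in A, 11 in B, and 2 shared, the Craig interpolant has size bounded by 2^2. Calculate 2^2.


Shared atoms = 2
Craig interpolant size bound = 2^2
= 4

4


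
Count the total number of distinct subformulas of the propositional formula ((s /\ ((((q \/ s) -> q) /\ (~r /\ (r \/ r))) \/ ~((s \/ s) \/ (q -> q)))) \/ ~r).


Formula: ((s /\ ((((q \/ s) -> q) /\ (~r /\ (r \/ r))) \/ ~((s \/ s) \/ (q -> q)))) \/ ~r)
Subformulas found:
  1. r
  2. q
  3. s
  4. ~r
  5. (s \/ s)
  6. (r \/ r)
  7. (q -> q)
  8. (q \/ s)
  9. ((q \/ s) -> q)
  10. (~r /\ (r \/ r))
  11. ((s \/ s) \/ (q -> q))
  12. ~((s \/ s) \/ (q -> q))
  13. (((q \/ s) -> q) /\ (~r /\ (r \/ r)))
  14. ((((q \/ s) -> q) /\ (~r /\ (r \/ r))) \/ ~((s \/ s) \/ (q -> q)))
  15. (s /\ ((((q \/ s) -> q) /\ (~r /\ (r \/ r))) \/ ~((s \/ s) \/ (q -> q))))
  16. ((s /\ ((((q \/ s) -> q) /\ (~r /\ (r \/ r))) \/ ~((s \/ s) \/ (q -> q)))) \/ ~r)
Total distinct subformulas = 16

16


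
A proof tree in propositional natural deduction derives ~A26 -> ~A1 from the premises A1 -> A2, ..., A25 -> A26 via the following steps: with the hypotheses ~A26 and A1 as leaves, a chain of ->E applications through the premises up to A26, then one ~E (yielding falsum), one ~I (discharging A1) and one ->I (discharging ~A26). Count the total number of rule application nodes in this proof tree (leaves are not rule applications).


From hypothesis A1, 25 ->E steps along the 25 premises yield A26.
~E with hypothesis ~A26 gives falsum (1 node); ~I discharging A1 gives ~A1 (1 node); ->I discharging ~A26 gives the goal (1 node).
Total = 25 + 3 = 28 inference nodes.

28


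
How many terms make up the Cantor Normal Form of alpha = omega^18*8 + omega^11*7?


CNF: omega^18*8 + omega^11*7
Count the summands separated by '+':
  term 1: omega^18*8
  term 2: omega^11*7
Total terms = 2

2


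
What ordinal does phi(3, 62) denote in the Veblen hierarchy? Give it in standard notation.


phi(3, 62):
phi(3, beta) = eta_beta (the beta-th eta number, fixed point of zeta).
phi(3, 62) = eta_62

eta_62


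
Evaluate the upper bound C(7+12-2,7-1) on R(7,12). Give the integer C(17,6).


R(7,12) <= C(7+12-2, 7-1) = C(17, 6)
C(17, 6) = 17! / (6! * 11!)
= 12376

12376


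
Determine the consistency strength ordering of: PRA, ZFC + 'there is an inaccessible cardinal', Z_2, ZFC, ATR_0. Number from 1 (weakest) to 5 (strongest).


Ordering by consistency strength:
1. PRA
2. ATR_0
3. Z_2
4. ZFC
5. ZFC + 'there is an inaccessible cardinal'


PRA=1, ZFC + 'there is an inaccessible cardinal'=5, Z_2=3, ZFC=4, ATR_0=2


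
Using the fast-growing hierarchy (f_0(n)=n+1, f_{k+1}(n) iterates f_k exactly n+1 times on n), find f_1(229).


f_1(229) = f_0^230(229)
f_0 adds 1 each time, applied 230 times.
f_1(229) = 229 + 230 = 459

459


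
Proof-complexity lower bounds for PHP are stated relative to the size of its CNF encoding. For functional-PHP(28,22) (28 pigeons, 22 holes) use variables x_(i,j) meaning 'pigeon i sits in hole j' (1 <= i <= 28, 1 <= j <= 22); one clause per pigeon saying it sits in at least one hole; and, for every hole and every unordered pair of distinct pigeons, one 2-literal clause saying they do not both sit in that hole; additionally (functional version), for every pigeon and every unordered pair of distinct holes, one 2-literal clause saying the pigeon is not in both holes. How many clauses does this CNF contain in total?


functional-PHP(28,22): 28 pigeons, 22 holes, 28*22 = 616 variables.
- pigeon clauses: one per pigeon -> 28 clauses
- hole clauses: 22 holes * C(28,2) = 22 * 378 -> 8316 clauses
- functional clauses: 28 pigeons * C(22,2) = 28 * 231 -> 6468 clauses
Total clauses = 28 + 8316 + 6468 = 14812

14812


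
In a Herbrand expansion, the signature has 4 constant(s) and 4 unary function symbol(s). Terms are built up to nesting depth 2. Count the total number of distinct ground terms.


Herbrand terms by depth:
Depth 0: 4 constants
Depth 1: 16 new terms (running total: 20)
Depth 2: 64 new terms (running total: 84)
Total distinct ground terms = 84

84


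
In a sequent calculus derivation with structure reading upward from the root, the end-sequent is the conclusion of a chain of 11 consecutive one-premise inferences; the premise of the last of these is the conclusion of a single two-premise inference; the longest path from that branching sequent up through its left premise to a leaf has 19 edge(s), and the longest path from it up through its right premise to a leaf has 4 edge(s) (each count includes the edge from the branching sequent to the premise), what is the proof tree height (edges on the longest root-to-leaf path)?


Longest path through the left premise: 19 edges (measured from the branching sequent)
Longest path through the right premise: 4 edges
Height of the subtree rooted at the branching sequent: max(19, 4) = 19
The branching sequent sits 11 edges above the root (the chain of one-premise inferences), so height = 19 + 11 = 30

30


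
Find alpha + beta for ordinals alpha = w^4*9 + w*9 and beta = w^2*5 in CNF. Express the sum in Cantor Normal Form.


Ordinal addition (w^4*9 + w*9) + w^2*5:
alpha's leading term has exponent 4 > beta's exponent 2, so it survives.
alpha's tail term has exponent 1 < beta's exponent 2, so it is absorbed by beta.
In ordinal addition, any term followed by a strictly larger-exponent term is absorbed.
Result = w^4*9 + w^2*5

w^4*9 + w^2*5


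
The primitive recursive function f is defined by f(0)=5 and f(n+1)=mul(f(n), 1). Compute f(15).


f(0) = 5
f(1) = mul(f(0), 1) = mul(5, 1) = 5
f(2) = mul(f(1), 1) = mul(5, 1) = 5
f(3) = mul(f(2), 1) = mul(5, 1) = 5
f(4) = mul(f(3), 1) = mul(5, 1) = 5
f(5) = mul(f(4), 1) = mul(5, 1) = 5
f(6) = mul(f(5), 1) = mul(5, 1) = 5
f(7) = mul(f(6), 1) = mul(5, 1) = 5
f(8) = mul(f(7), 1) = mul(5, 1) = 5
f(9) = mul(f(8), 1) = mul(5, 1) = 5
f(10) = mul(f(9), 1) = mul(5, 1) = 5
f(11) = mul(f(10), 1) = mul(5, 1) = 5
f(12) = mul(f(11), 1) = mul(5, 1) = 5
f(13) = mul(f(12), 1) = mul(5, 1) = 5
f(14) = mul(f(13), 1) = mul(5, 1) = 5
f(15) = mul(f(14), 1) = mul(5, 1) = 5


5


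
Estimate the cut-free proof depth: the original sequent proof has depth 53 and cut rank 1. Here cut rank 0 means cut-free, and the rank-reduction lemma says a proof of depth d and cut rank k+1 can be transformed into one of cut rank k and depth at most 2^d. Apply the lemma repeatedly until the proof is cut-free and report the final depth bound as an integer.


Each rank reduction sends depth d to at most 2^d; cut rank r needs r reductions.
2_0(53) = 53
2_1(53) = 2^53 = 9007199254740992
Cut-free depth bound = 9007199254740992

9007199254740992


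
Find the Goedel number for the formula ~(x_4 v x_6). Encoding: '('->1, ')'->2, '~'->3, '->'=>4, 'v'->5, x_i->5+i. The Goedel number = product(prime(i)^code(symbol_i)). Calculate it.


Formula: ~(x_4 v x_6)
Symbol codes: [3, 1, 9, 5, 11, 2]
Primes: [2, 3, 5, 7, 11, 13]
p_1^3 = 2^3 = 8
p_2^1 = 3^1 = 3
p_3^9 = 5^9 = 1953125
p_4^5 = 7^5 = 16807
p_5^11 = 11^11 = 285311670611
p_6^2 = 13^2 = 169
Product = 37987238386175813109375000

37987238386175813109375000


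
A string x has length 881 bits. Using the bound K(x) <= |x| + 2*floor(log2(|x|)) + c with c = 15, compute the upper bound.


floor(log2(881)) = 9
2 * 9 = 18
K(x) <= 881 + 18 + 15 = 914

914


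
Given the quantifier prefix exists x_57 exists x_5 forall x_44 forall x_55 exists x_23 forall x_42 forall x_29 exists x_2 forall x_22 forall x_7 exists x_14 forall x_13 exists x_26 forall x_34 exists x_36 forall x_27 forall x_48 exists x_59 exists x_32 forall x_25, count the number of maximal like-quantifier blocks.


Alternations = 13.
Blocks = alternations + 1 = 14

14


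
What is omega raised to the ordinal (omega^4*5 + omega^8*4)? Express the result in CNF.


omega^(omega^4*5 + omega^8*4):
In ordinal addition a term is absorbed by a following term of strictly larger exponent: 4 < 8, so omega^4*5 + omega^8*4 = omega^8*4.
omega raised to a CNF ordinal is a single CNF term: Result = omega^(omega^8*4)

omega^(omega^8*4)


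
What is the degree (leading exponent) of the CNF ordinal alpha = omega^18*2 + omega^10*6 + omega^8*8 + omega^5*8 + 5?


CNF: omega^18*2 + omega^10*6 + omega^8*8 + omega^5*8 + 5
The leading term is omega^18*2, which has exponent 18.

18


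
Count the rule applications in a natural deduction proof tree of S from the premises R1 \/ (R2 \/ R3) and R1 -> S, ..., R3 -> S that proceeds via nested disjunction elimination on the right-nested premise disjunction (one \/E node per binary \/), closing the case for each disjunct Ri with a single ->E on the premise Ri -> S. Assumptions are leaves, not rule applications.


The premise R1 \/ (R2 \/ R3) contains 3 disjuncts, hence 2 binary \/ connectives.
- Each binary \/ is eliminated once: 2 \/E nodes.
- Each of the 3 cases Ri derives S by one ->E with Ri -> S: 3 ->E nodes.
Total = 2 + 3 = 5

5


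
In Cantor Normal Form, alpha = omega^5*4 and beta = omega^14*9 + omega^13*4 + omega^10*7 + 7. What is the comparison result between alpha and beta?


Compare term by term from highest exponent:
alpha = omega^5*4
beta = omega^14*9 + omega^13*4 + omega^10*7 + 7
Term 1: alpha has omega^5*4, beta has omega^14*9
Term 2: alpha has omega^0*0, beta has omega^13*4
Term 3: alpha has omega^0*0, beta has omega^10*7
Term 4: alpha has omega^0*0, beta has omega^0*7
Result: alpha < beta

alpha < beta


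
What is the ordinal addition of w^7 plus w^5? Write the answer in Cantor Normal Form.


Ordinal addition w^7 + w^5:
Leading exponent of alpha (7) > leading exponent of beta (5).
Since alpha's term has higher exponent than beta's leading term,
the sum is simply alpha followed by beta.
Result = w^7 + w^5

w^7 + w^5


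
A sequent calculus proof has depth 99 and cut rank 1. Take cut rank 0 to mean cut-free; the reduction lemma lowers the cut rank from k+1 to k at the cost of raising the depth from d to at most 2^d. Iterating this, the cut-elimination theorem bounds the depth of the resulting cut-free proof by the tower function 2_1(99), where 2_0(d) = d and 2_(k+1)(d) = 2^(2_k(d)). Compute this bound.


Each rank reduction sends depth d to at most 2^d; cut rank r needs r reductions.
2_0(99) = 99
2_1(99) = 2^99 = 633825300114114700748351602688
Cut-free depth bound = 633825300114114700748351602688

633825300114114700748351602688


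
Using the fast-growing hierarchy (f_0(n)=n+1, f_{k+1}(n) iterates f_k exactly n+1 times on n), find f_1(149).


f_1(149) = f_0^150(149)
f_0 adds 1 each time, applied 150 times.
f_1(149) = 149 + 150 = 299

299


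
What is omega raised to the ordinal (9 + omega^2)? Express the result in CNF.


omega^(9 + omega^2):
In ordinal addition a term is absorbed by a following term of strictly larger exponent: 0 < 2, so 9 + omega^2 = omega^2.
omega raised to a CNF ordinal is a single CNF term: Result = omega^(omega^2)

omega^(omega^2)


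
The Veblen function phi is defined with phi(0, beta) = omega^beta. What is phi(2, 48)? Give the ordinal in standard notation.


phi(2, 48):
phi(2, beta) = zeta_beta (the beta-th zeta number, fixed point of epsilon).
phi(2, 48) = zeta_48

zeta_48


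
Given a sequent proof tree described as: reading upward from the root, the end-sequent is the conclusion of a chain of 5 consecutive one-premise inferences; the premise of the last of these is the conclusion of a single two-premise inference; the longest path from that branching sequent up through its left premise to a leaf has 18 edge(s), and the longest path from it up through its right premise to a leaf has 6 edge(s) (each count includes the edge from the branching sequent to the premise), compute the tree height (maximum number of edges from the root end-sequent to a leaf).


Longest path through the left premise: 18 edges (measured from the branching sequent)
Longest path through the right premise: 6 edges
Height of the subtree rooted at the branching sequent: max(18, 6) = 18
The branching sequent sits 5 edges above the root (the chain of one-premise inferences), so height = 18 + 5 = 23

23


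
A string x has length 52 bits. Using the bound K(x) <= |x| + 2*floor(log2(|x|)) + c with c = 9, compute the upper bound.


floor(log2(52)) = 5
2 * 5 = 10
K(x) <= 52 + 10 + 9 = 71

71


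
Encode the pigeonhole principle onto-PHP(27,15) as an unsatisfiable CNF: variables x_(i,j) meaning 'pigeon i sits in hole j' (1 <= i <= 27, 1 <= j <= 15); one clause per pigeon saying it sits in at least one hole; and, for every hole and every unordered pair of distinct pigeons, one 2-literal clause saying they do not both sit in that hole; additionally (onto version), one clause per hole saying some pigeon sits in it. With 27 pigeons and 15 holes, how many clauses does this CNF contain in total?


onto-PHP(27,15): 27 pigeons, 15 holes, 27*15 = 405 variables.
- pigeon clauses: one per pigeon -> 27 clauses
- hole clauses: 15 holes * C(27,2) = 15 * 351 -> 5265 clauses
- onto clauses: one per hole -> 15 clauses
Total clauses = 27 + 5265 + 15 = 5307

5307


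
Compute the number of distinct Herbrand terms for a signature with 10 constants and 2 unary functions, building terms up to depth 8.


Herbrand terms by depth:
Depth 0: 10 constants
Depth 1: 20 new terms (running total: 30)
Depth 2: 40 new terms (running total: 70)
Depth 3: 80 new terms (running total: 150)
Depth 4: 160 new terms (running total: 310)
Depth 5: 320 new terms (running total: 630)
Depth 6: 640 new terms (running total: 1270)
Depth 7: 1280 new terms (running total: 2550)
Depth 8: 2560 new terms (running total: 5110)
Total distinct ground terms = 5110

5110


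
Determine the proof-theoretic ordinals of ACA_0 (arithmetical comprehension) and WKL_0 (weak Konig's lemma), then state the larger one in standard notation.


Proof-theoretic ordinal of ACA_0 (arithmetical comprehension): epsilon_0
Proof-theoretic ordinal of WKL_0 (weak Konig's lemma): omega^omega
Comparing: omega^omega < epsilon_0.
The larger ordinal is epsilon_0 (from ACA_0 (arithmetical comprehension)).

epsilon_0


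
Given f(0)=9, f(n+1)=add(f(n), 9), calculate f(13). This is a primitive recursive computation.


f(0) = 9
f(1) = add(f(0), 9) = add(9, 9) = 18
f(2) = add(f(1), 9) = add(18, 9) = 27
f(3) = add(f(2), 9) = add(27, 9) = 36
f(4) = add(f(3), 9) = add(36, 9) = 45
f(5) = add(f(4), 9) = add(45, 9) = 54
f(6) = add(f(5), 9) = add(54, 9) = 63
f(7) = add(f(6), 9) = add(63, 9) = 72
f(8) = add(f(7), 9) = add(72, 9) = 81
f(9) = add(f(8), 9) = add(81, 9) = 90
f(10) = add(f(9), 9) = add(90, 9) = 99
f(11) = add(f(10), 9) = add(99, 9) = 108
f(12) = add(f(11), 9) = add(108, 9) = 117
f(13) = add(f(12), 9) = add(117, 9) = 126


126


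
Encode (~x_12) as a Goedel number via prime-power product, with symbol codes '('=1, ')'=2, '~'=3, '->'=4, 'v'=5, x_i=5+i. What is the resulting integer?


Formula: (~x_12)
Symbol codes: [1, 3, 17, 2]
Primes: [2, 3, 5, 7]
p_1^1 = 2^1 = 2
p_2^3 = 3^3 = 27
p_3^17 = 5^17 = 762939453125
p_4^2 = 7^2 = 49
Product = 2018737792968750

2018737792968750


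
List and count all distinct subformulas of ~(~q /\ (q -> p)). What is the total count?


Formula: ~(~q /\ (q -> p))
Subformulas found:
  1. q
  2. p
  3. ~q
  4. (q -> p)
  5. (~q /\ (q -> p))
  6. ~(~q /\ (q -> p))
Total distinct subformulas = 6

6


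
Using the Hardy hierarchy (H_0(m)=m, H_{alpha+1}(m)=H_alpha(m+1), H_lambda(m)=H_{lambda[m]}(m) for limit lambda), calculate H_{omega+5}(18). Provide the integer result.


H_{omega+5}(18):
Unwind the 5 successor steps: H_{omega+5}(18) = H_omega(18+5) = H_omega(23).
H_omega(m) = H_m(m) = m + m = 2m.
Result = 2 * 23 = 46

46


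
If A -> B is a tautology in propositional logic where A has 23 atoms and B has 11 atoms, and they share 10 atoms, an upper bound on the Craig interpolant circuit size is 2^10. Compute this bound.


Shared atoms = 10
Craig interpolant size bound = 2^10
= 1024

1024


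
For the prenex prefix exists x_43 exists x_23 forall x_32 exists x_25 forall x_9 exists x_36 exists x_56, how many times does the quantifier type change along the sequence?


Walk the prefix and count type changes:
  position 1: exists -> exists
  position 2: exists -> forall <-- alternation
  position 3: forall -> exists <-- alternation
  position 4: exists -> forall <-- alternation
  position 5: forall -> exists <-- alternation
  position 6: exists -> exists
Total alternations = 4

4


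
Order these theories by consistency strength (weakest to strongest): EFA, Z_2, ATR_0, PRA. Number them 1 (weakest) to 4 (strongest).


Ordering by consistency strength:
1. EFA
2. PRA
3. ATR_0
4. Z_2


EFA=1, Z_2=4, ATR_0=3, PRA=2
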